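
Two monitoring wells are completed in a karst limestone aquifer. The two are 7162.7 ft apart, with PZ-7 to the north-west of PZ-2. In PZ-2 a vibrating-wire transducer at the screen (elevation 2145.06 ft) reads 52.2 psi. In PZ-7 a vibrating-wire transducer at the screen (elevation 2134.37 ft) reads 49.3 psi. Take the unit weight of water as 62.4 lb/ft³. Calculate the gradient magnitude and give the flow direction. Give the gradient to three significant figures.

i ≈ 0.00243; groundwater flows toward the north-west

Pressure head at PZ-2: ψ = 144·P/γ = 144 × 52.2 / 62.4 = 120.46 ft.
Total head at PZ-2: h = z + ψ = 2145.06 + 120.46 = 2265.52 ft.
Pressure head at PZ-7: ψ = 144·P/γ = 144 × 49.3 / 62.4 = 113.77 ft.
Total head at PZ-7: h = z + ψ = 2134.37 + 113.77 = 2248.14 ft.
Head difference: h(PZ-2) − h(PZ-7) = 2265.52 − 2248.14 = 17.38 ft.
Hydraulic gradient: i = |Δh| / L = 17.38 / 7162.7 = 0.00243.
Flow is from higher to lower head: from PZ-2 toward PZ-7, i.e. toward the north-west.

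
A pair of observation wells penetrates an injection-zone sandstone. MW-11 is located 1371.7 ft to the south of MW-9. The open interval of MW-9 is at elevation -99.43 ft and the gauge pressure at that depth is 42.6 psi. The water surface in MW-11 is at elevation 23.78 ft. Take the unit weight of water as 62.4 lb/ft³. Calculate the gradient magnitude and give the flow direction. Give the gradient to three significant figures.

Pressure head at MW-9: ψ = 144·P/γ = 144 × 42.6 / 62.4 = 98.31 ft.
Total head at MW-9: h = z + ψ = -99.43 + 98.31 = -1.12 ft.
Total head at MW-11: h = 23.78 ft (water level in the piezometer is the total head).
Head difference: h(MW-9) − h(MW-11) = -1.12 − 23.78 = -24.90 ft.
Hydraulic gradient: i = |Δh| / L = 24.90 / 1371.7 = 0.0182.
Flow is from higher to lower head: from MW-11 toward MW-9, i.e. toward the north.

i ≈ 0.0182; groundwater flows toward the north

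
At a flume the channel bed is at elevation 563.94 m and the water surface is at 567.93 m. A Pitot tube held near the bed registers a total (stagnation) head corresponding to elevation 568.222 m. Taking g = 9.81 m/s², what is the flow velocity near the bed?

v ≈ 2.39 m/s

Near the bed, under hydrostatic conditions, the piezometric head (z + ψ) equals the free-surface elevation, 567.93 m.
Velocity head = total − piezometric = 568.222 − 567.93 = 0.292 m.
v = √(2g·h_v) = √(2 × 9.81 × 0.292) = 2.39 m/s.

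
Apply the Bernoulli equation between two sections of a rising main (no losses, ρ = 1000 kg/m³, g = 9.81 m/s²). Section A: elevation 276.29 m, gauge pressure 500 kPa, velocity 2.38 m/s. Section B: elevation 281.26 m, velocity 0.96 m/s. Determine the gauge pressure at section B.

P₂ ≈ 454 kPa

Pressure head at A: ψ₁ = P₁/(ρg) = 500×1000 / (1000 × 9.81) = 50.97 m.
Velocity heads: v₁²/2g = 2.38²/19.62 = 0.289 m; v₂²/2g = 0.96²/19.62 = 0.047 m.
Total head H = z₁ + ψ₁ + v₁²/2g = 276.29 + 50.97 + 0.289 = 327.55 m.
ψ₂ = H − z₂ − v₂²/2g = 327.55 − 281.26 − 0.047 = 46.24 m.
P₂ = ρgψ₂ = 1000 × 9.81 × 46.24 ≈ 454 kPa.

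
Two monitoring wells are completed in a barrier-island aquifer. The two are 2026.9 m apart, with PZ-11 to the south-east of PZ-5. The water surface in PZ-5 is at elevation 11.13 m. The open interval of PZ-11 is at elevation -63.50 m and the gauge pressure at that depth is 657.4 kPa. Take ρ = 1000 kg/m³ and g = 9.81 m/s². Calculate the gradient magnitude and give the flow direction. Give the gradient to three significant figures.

Total head at PZ-5: h = 11.13 m (water level in the piezometer is the total head).
Pressure head at PZ-11: ψ = P/(ρg) = 657.4×1000 / (1000 × 9.81) = 67.01 m.
Total head at PZ-11: h = z + ψ = -63.50 + 67.01 = 3.51 m.
Head difference: h(PZ-5) − h(PZ-11) = 11.13 − 3.51 = 7.62 m.
Hydraulic gradient: i = |Δh| / L = 7.62 / 2026.9 = 0.00376.
Flow is from higher to lower head: from PZ-5 toward PZ-11, i.e. toward the south-east.

i ≈ 0.00376; groundwater flows toward the south-east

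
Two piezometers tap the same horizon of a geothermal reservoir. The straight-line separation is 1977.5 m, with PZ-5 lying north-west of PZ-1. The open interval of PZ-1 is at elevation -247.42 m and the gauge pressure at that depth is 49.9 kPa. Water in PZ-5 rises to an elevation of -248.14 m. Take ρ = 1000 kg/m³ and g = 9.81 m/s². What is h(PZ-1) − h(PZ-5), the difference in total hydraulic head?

Pressure head at PZ-1: ψ = P/(ρg) = 49.9×1000 / (1000 × 9.81) = 5.09 m.
Total head at PZ-1: h = z + ψ = -247.42 + 5.09 = -242.33 m.
Total head at PZ-5: h = -248.14 m (water level in the piezometer is the total head).
Head difference: h(PZ-1) − h(PZ-5) = -242.33 − (-248.14) = 5.81 m.

Δh ≈ 5.81 m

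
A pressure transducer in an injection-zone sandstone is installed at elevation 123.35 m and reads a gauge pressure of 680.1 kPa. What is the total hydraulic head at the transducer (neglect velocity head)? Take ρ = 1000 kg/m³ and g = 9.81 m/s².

h ≈ 192.68 m

ψ = P/(ρg) = 680.1×1000 / (1000 × 9.81) = 69.33 m.
h = z + ψ = 123.35 + 69.33 = 192.68 m.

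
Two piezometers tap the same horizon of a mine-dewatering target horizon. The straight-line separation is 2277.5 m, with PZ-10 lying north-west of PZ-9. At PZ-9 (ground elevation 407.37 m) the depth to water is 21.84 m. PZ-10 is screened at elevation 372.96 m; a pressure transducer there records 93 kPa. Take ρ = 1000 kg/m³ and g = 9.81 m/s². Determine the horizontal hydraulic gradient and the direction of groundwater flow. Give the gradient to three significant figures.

Total head at PZ-9: h = 407.37 − 21.84 = 385.53 m.
Pressure head at PZ-10: ψ = P/(ρg) = 93×1000 / (1000 × 9.81) = 9.48 m.
Total head at PZ-10: h = z + ψ = 372.96 + 9.48 = 382.44 m.
Head difference: h(PZ-9) − h(PZ-10) = 385.53 − 382.44 = 3.09 m.
Hydraulic gradient: i = |Δh| / L = 3.09 / 2277.5 = 0.00136.
Flow is from higher to lower head: from PZ-9 toward PZ-10, i.e. toward the north-west.

i ≈ 0.00136; groundwater flows toward the north-west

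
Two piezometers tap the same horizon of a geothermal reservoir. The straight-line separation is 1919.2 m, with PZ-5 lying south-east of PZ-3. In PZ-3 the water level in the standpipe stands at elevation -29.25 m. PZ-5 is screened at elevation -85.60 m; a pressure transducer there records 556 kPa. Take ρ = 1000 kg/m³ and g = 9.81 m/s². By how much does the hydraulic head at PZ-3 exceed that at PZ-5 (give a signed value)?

Δh ≈ -0.33 m

Total head at PZ-3: h = -29.25 m (water level in the piezometer is the total head).
Pressure head at PZ-5: ψ = P/(ρg) = 556×1000 / (1000 × 9.81) = 56.68 m.
Total head at PZ-5: h = z + ψ = -85.60 + 56.68 = -28.92 m.
Head difference: h(PZ-3) − h(PZ-5) = -29.25 − (-28.92) = -0.33 m.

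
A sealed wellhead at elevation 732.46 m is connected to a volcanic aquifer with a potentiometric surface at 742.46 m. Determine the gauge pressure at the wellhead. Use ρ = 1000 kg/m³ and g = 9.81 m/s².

Head above the cap: Δh = 742.46 − 732.46 = 10.00 m.
P = ρgΔh = 1000 × 9.81 × 10.00 = 98100 Pa ≈ 98.1 kPa.

P ≈ 98.1 kPa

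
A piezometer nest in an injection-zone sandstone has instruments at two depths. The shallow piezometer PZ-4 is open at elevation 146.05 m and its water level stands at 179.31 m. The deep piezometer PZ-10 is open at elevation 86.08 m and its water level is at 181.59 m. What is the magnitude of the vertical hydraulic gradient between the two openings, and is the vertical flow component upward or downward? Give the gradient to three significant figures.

|i_v| ≈ 0.0380; vertical flow is upward

Total head at PZ-4: h = 179.31 m (water level in the standpipe).
Total head at PZ-10: h = 181.59 m.
Δh = h(PZ-4) − h(PZ-10) = 179.31 − 181.59 = -2.28 m.
Vertical separation Δz = 146.05 − 86.08 = 59.97 m.
|i_v| = |Δh| / Δz = 2.28 / 59.97 = 0.0380.
Head is higher in the deep piezometer, so vertical flow is upward (discharge condition).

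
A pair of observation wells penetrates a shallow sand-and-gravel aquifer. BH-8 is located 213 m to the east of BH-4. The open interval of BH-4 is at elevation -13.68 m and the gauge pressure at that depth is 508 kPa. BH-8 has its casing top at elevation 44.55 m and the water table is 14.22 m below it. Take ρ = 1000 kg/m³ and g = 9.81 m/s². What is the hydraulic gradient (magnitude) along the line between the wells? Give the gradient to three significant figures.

Pressure head at BH-4: ψ = P/(ρg) = 508×1000 / (1000 × 9.81) = 51.78 m.
Total head at BH-4: h = z + ψ = -13.68 + 51.78 = 38.10 m.
Total head at BH-8: h = 44.55 − 14.22 = 30.33 m.
Head difference: h(BH-4) − h(BH-8) = 38.10 − 30.33 = 7.77 m.
Hydraulic gradient: i = |Δh| / L = 7.77 / 213 = 0.0365.

i ≈ 0.0365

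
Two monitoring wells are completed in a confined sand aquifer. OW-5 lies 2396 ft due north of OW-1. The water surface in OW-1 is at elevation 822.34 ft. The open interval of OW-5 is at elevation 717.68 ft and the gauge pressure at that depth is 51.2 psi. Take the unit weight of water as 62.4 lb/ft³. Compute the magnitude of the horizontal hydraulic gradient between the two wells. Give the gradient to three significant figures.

Total head at OW-1: h = 822.34 ft (water level in the piezometer is the total head).
Pressure head at OW-5: ψ = 144·P/γ = 144 × 51.2 / 62.4 = 118.15 ft.
Total head at OW-5: h = z + ψ = 717.68 + 118.15 = 835.83 ft.
Head difference: h(OW-1) − h(OW-5) = 822.34 − 835.83 = -13.49 ft.
Hydraulic gradient: i = |Δh| / L = 13.49 / 2396 = 0.00563.

i ≈ 0.00563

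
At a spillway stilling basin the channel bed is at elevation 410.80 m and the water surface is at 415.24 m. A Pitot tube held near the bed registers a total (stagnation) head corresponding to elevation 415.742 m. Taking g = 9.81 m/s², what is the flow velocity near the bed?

Near the bed, under hydrostatic conditions, the piezometric head (z + ψ) equals the free-surface elevation, 415.24 m.
Velocity head = total − piezometric = 415.742 − 415.24 = 0.502 m.
v = √(2g·h_v) = √(2 × 9.81 × 0.502) = 3.14 m/s.

v ≈ 3.14 m/s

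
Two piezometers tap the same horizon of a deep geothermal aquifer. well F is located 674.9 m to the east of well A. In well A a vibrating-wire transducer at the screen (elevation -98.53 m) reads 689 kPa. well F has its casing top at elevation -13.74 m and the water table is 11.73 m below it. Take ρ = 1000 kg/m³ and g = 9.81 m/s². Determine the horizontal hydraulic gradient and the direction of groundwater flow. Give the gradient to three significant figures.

Pressure head at well A: ψ = P/(ρg) = 689×1000 / (1000 × 9.81) = 70.23 m.
Total head at well A: h = z + ψ = -98.53 + 70.23 = -28.30 m.
Total head at well F: h = -13.74 − 11.73 = -25.47 m.
Head difference: h(well A) − h(well F) = -28.30 − (-25.47) = -2.83 m.
Hydraulic gradient: i = |Δh| / L = 2.83 / 674.9 = 0.00419.
Flow is from higher to lower head: from well F toward well A, i.e. toward the west.

i ≈ 0.00419; groundwater flows toward the west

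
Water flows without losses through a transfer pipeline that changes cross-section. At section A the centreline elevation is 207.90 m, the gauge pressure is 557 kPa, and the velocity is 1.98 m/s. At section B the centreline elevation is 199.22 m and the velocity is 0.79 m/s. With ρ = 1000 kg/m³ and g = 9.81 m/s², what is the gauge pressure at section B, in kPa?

Pressure head at A: ψ₁ = P₁/(ρg) = 557×1000 / (1000 × 9.81) = 56.78 m.
Velocity heads: v₁²/2g = 1.98²/19.62 = 0.200 m; v₂²/2g = 0.79²/19.62 = 0.032 m.
Total head H = z₁ + ψ₁ + v₁²/2g = 207.90 + 56.78 + 0.200 = 264.88 m.
ψ₂ = H − z₂ − v₂²/2g = 264.88 − 199.22 − 0.032 = 65.63 m.
P₂ = ρgψ₂ = 1000 × 9.81 × 65.63 ≈ 644 kPa.

P₂ ≈ 644 kPa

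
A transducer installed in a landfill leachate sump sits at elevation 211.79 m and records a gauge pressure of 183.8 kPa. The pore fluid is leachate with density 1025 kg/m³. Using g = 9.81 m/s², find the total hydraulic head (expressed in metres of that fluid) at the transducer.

ψ = P/(ρg) = 183.8×1000 / (1025 × 9.81) = 18.28 m.
h = z + ψ = 211.79 + 18.28 = 230.07 m.

h ≈ 230.07 m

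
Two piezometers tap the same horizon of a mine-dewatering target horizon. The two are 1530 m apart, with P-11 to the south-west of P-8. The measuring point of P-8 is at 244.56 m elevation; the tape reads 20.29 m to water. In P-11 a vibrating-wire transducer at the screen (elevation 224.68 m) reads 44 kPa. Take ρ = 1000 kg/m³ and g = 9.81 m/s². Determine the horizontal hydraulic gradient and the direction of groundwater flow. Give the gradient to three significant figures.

Total head at P-8: h = 244.56 − 20.29 = 224.27 m.
Pressure head at P-11: ψ = P/(ρg) = 44×1000 / (1000 × 9.81) = 4.49 m.
Total head at P-11: h = z + ψ = 224.68 + 4.49 = 229.17 m.
Head difference: h(P-8) − h(P-11) = 224.27 − 229.17 = -4.90 m.
Hydraulic gradient: i = |Δh| / L = 4.90 / 1530 = 0.00320.
Flow is from higher to lower head: from P-11 toward P-8, i.e. toward the north-east.

i ≈ 0.00320; groundwater flows toward the north-east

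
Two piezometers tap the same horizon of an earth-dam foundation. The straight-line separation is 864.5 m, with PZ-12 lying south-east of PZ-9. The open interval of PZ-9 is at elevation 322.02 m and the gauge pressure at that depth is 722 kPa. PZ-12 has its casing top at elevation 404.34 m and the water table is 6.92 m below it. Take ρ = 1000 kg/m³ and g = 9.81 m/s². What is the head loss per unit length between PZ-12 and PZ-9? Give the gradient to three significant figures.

i ≈ 0.00208 m/m

Pressure head at PZ-9: ψ = P/(ρg) = 722×1000 / (1000 × 9.81) = 73.60 m.
Total head at PZ-9: h = z + ψ = 322.02 + 73.60 = 395.62 m.
Total head at PZ-12: h = 404.34 − 6.92 = 397.42 m.
Head difference: h(PZ-9) − h(PZ-12) = 395.62 − 397.42 = -1.80 m.
Hydraulic gradient: i = |Δh| / L = 1.80 / 864.5 = 0.00208.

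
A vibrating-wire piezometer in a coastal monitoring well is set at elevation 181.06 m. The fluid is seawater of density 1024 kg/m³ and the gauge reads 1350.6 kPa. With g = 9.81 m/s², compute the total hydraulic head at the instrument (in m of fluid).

h ≈ 315.51 m

ψ = P/(ρg) = 1350.6×1000 / (1024 × 9.81) = 134.45 m.
h = z + ψ = 181.06 + 134.45 = 315.51 m.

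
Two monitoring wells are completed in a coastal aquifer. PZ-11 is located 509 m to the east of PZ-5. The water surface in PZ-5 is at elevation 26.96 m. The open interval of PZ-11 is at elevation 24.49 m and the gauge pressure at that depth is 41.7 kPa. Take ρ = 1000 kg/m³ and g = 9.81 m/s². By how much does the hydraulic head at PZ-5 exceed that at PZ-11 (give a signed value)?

Δh ≈ -1.78 m

Total head at PZ-5: h = 26.96 m (water level in the piezometer is the total head).
Pressure head at PZ-11: ψ = P/(ρg) = 41.7×1000 / (1000 × 9.81) = 4.25 m.
Total head at PZ-11: h = z + ψ = 24.49 + 4.25 = 28.74 m.
Head difference: h(PZ-5) − h(PZ-11) = 26.96 − 28.74 = -1.78 m.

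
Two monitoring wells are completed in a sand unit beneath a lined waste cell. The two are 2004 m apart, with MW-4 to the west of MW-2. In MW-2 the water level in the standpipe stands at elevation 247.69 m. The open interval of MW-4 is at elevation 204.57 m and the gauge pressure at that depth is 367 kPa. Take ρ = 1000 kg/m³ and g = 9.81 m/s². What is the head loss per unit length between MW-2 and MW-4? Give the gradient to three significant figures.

Total head at MW-2: h = 247.69 m (water level in the piezometer is the total head).
Pressure head at MW-4: ψ = P/(ρg) = 367×1000 / (1000 × 9.81) = 37.41 m.
Total head at MW-4: h = z + ψ = 204.57 + 37.41 = 241.98 m.
Head difference: h(MW-2) − h(MW-4) = 247.69 − 241.98 = 5.71 m.
Hydraulic gradient: i = |Δh| / L = 5.71 / 2004 = 0.00285.

i ≈ 0.00285 m/m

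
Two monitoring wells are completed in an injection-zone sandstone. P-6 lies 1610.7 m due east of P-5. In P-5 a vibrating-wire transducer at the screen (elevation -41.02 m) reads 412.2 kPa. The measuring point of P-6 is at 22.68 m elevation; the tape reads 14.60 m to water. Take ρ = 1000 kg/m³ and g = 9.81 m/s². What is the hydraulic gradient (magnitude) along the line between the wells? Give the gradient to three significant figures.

Pressure head at P-5: ψ = P/(ρg) = 412.2×1000 / (1000 × 9.81) = 42.02 m.
Total head at P-5: h = z + ψ = -41.02 + 42.02 = 1.00 m.
Total head at P-6: h = 22.68 − 14.60 = 8.08 m.
Head difference: h(P-5) − h(P-6) = 1.00 − 8.08 = -7.08 m.
Hydraulic gradient: i = |Δh| / L = 7.08 / 1610.7 = 0.00440.

i ≈ 0.00440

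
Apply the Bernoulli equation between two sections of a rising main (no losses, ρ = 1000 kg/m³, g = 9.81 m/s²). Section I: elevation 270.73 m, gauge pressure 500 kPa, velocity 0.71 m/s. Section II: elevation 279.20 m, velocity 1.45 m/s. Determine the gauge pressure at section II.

P₂ ≈ 416 kPa

Pressure head at I: ψ₁ = P₁/(ρg) = 500×1000 / (1000 × 9.81) = 50.97 m.
Velocity heads: v₁²/2g = 0.71²/19.62 = 0.026 m; v₂²/2g = 1.45²/19.62 = 0.107 m.
Total head H = z₁ + ψ₁ + v₁²/2g = 270.73 + 50.97 + 0.026 = 321.73 m.
ψ₂ = H − z₂ − v₂²/2g = 321.73 − 279.20 − 0.107 = 42.42 m.
P₂ = ρgψ₂ = 1000 × 9.81 × 42.42 ≈ 416 kPa.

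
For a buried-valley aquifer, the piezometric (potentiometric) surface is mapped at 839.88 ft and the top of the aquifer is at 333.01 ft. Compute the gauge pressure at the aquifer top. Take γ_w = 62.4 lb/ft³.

P ≈ 220 psi

Pressure head at the aquifer top: ψ = h − z = 839.88 − 333.01 = 506.87 ft.
P = γψ/144 = 62.4 × 506.87 / 144 = 220 psi.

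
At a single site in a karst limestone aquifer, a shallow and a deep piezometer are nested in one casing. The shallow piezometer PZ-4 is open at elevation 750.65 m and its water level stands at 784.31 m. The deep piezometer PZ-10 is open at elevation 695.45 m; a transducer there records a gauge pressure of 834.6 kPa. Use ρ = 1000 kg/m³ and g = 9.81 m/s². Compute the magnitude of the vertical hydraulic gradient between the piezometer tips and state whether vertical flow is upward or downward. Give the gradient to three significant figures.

|i_v| ≈ 0.0685; vertical flow is downward

Total head at PZ-4: h = 784.31 m (water level in the standpipe).
Pressure head at PZ-10: ψ = P/(ρg) = 834.6×1000 / (1000 × 9.81) = 85.08 m.
Total head at PZ-10: h = z + ψ = 695.45 + 85.08 = 780.53 m.
Δh = h(PZ-4) − h(PZ-10) = 784.31 − 780.53 = 3.78 m.
Vertical separation Δz = 750.65 − 695.45 = 55.20 m.
|i_v| = |Δh| / Δz = 3.78 / 55.20 = 0.0685.
Head is higher in the shallow piezometer, so vertical flow is downward (recharge condition).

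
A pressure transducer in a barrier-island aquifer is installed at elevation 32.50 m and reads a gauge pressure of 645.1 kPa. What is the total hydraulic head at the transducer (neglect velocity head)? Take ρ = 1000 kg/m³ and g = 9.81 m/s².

h ≈ 98.26 m

ψ = P/(ρg) = 645.1×1000 / (1000 × 9.81) = 65.76 m.
h = z + ψ = 32.50 + 65.76 = 98.26 m.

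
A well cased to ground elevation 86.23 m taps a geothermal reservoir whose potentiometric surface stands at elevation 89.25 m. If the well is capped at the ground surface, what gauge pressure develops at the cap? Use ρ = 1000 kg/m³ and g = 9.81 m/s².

P ≈ 29.6 kPa

Head above the cap: Δh = 89.25 − 86.23 = 3.02 m.
P = ρgΔh = 1000 × 9.81 × 3.02 = 29626 Pa ≈ 29.6 kPa.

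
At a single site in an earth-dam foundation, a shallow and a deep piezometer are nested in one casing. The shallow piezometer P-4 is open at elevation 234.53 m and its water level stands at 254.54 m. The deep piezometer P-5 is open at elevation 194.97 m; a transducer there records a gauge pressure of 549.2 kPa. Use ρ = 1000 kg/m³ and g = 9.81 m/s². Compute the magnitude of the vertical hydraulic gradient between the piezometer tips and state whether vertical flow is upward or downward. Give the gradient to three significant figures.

|i_v| ≈ 0.0907; vertical flow is downward

Total head at P-4: h = 254.54 m (water level in the standpipe).
Pressure head at P-5: ψ = P/(ρg) = 549.2×1000 / (1000 × 9.81) = 55.98 m.
Total head at P-5: h = z + ψ = 194.97 + 55.98 = 250.95 m.
Δh = h(P-4) − h(P-5) = 254.54 − 250.95 = 3.59 m.
Vertical separation Δz = 234.53 − 194.97 = 39.56 m.
|i_v| = |Δh| / Δz = 3.59 / 39.56 = 0.0907.
Head is higher in the shallow piezometer, so vertical flow is downward (recharge condition).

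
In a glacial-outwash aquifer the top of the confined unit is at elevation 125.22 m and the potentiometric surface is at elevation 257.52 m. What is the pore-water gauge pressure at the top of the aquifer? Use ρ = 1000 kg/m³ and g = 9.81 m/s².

P ≈ 1300 kPa

Pressure head at the aquifer top: ψ = h − z = 257.52 − 125.22 = 132.30 m.
P = ρgψ = 1000 × 9.81 × 132.30 = 1297863 Pa ≈ 1300 kPa.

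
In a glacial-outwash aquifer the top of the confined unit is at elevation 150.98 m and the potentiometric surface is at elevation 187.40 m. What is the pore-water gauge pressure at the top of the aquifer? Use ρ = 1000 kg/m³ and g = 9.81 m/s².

P ≈ 357 kPa

Pressure head at the aquifer top: ψ = h − z = 187.40 − 150.98 = 36.42 m.
P = ρgψ = 1000 × 9.81 × 36.42 = 357280 Pa ≈ 357 kPa.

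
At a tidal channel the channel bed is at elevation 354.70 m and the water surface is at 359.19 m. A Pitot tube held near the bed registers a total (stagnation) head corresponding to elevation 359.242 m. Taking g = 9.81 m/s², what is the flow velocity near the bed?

Near the bed, under hydrostatic conditions, the piezometric head (z + ψ) equals the free-surface elevation, 359.19 m.
Velocity head = total − piezometric = 359.242 − 359.19 = 0.052 m.
v = √(2g·h_v) = √(2 × 9.81 × 0.052) = 1.01 m/s.

v ≈ 1.01 m/s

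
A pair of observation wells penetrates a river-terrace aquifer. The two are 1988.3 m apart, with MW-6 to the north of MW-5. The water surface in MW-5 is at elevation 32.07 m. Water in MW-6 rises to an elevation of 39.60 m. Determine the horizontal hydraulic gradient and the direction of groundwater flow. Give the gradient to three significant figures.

i ≈ 0.00379; groundwater flows toward the south

Total head at MW-5: h = 32.07 m (water level in the piezometer is the total head).
Total head at MW-6: h = 39.60 m (water level in the piezometer is the total head).
Head difference: h(MW-5) − h(MW-6) = 32.07 − 39.60 = -7.53 m.
Hydraulic gradient: i = |Δh| / L = 7.53 / 1988.3 = 0.00379.
Flow is from higher to lower head: from MW-6 toward MW-5, i.e. toward the south.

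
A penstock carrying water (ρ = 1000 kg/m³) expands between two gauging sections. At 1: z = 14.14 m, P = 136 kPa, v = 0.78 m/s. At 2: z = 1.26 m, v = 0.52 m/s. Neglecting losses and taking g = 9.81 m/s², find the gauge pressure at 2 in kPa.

Pressure head at 1: ψ₁ = P₁/(ρg) = 136×1000 / (1000 × 9.81) = 13.86 m.
Velocity heads: v₁²/2g = 0.78²/19.62 = 0.031 m; v₂²/2g = 0.52²/19.62 = 0.014 m.
Total head H = z₁ + ψ₁ + v₁²/2g = 14.14 + 13.86 + 0.031 = 28.03 m.
ψ₂ = H − z₂ − v₂²/2g = 28.03 − 1.26 − 0.014 = 26.76 m.
P₂ = ρgψ₂ = 1000 × 9.81 × 26.76 ≈ 263 kPa.

P₂ ≈ 263 kPa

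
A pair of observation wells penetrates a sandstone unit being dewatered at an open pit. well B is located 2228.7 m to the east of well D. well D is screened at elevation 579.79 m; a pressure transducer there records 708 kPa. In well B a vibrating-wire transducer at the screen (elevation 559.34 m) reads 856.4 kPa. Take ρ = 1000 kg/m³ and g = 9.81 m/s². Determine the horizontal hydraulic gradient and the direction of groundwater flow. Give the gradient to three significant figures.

i ≈ 0.00239; groundwater flows toward the east

Pressure head at well D: ψ = P/(ρg) = 708×1000 / (1000 × 9.81) = 72.17 m.
Total head at well D: h = z + ψ = 579.79 + 72.17 = 651.96 m.
Pressure head at well B: ψ = P/(ρg) = 856.4×1000 / (1000 × 9.81) = 87.30 m.
Total head at well B: h = z + ψ = 559.34 + 87.30 = 646.64 m.
Head difference: h(well D) − h(well B) = 651.96 − 646.64 = 5.32 m.
Hydraulic gradient: i = |Δh| / L = 5.32 / 2228.7 = 0.00239.
Flow is from higher to lower head: from well D toward well B, i.e. toward the east.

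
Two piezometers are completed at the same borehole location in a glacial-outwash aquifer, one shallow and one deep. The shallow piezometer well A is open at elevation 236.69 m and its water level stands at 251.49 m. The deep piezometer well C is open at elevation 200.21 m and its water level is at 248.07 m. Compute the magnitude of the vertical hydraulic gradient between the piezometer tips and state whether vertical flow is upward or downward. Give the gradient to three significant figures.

Total head at well A: h = 251.49 m (water level in the standpipe).
Total head at well C: h = 248.07 m.
Δh = h(well A) − h(well C) = 251.49 − 248.07 = 3.42 m.
Vertical separation Δz = 236.69 − 200.21 = 36.48 m.
|i_v| = |Δh| / Δz = 3.42 / 36.48 = 0.0938.
Head is higher in the shallow piezometer, so vertical flow is downward (recharge condition).

|i_v| ≈ 0.0938; vertical flow is downward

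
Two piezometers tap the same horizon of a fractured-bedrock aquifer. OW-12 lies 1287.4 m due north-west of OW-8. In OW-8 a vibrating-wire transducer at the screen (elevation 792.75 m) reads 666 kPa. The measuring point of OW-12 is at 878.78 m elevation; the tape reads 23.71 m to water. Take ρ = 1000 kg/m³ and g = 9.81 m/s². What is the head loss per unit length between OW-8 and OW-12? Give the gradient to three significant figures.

i ≈ 0.00433 m/m

Pressure head at OW-8: ψ = P/(ρg) = 666×1000 / (1000 × 9.81) = 67.89 m.
Total head at OW-8: h = z + ψ = 792.75 + 67.89 = 860.64 m.
Total head at OW-12: h = 878.78 − 23.71 = 855.07 m.
Head difference: h(OW-8) − h(OW-12) = 860.64 − 855.07 = 5.57 m.
Hydraulic gradient: i = |Δh| / L = 5.57 / 1287.4 = 0.00433.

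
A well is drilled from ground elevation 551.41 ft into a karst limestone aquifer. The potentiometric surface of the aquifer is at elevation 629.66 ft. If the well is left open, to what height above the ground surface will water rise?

Water rises to the potentiometric surface, so the rise above ground = 629.66 − 551.41 = 78.25 ft.

≈ 78.25 ft above ground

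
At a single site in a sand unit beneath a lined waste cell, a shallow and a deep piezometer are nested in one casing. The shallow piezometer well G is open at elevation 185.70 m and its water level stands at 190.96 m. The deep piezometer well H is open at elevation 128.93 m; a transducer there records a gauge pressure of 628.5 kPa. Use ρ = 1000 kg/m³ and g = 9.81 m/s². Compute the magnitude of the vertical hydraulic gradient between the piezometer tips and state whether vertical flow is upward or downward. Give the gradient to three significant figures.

|i_v| ≈ 0.0359; vertical flow is upward

Total head at well G: h = 190.96 m (water level in the standpipe).
Pressure head at well H: ψ = P/(ρg) = 628.5×1000 / (1000 × 9.81) = 64.07 m.
Total head at well H: h = z + ψ = 128.93 + 64.07 = 193.00 m.
Δh = h(well G) − h(well H) = 190.96 − 193.00 = -2.04 m.
Vertical separation Δz = 185.70 − 128.93 = 56.77 m.
|i_v| = |Δh| / Δz = 2.04 / 56.77 = 0.0359.
Head is higher in the deep piezometer, so vertical flow is upward (discharge condition).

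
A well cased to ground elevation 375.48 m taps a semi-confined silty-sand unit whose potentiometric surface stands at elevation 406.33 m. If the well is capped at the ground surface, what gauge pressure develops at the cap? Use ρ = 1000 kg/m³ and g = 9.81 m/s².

P ≈ 303 kPa

Head above the cap: Δh = 406.33 − 375.48 = 30.85 m.
P = ρgΔh = 1000 × 9.81 × 30.85 = 302638 Pa ≈ 303 kPa.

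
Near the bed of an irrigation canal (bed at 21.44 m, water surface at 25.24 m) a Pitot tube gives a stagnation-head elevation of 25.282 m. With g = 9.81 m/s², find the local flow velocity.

Near the bed, under hydrostatic conditions, the piezometric head (z + ψ) equals the free-surface elevation, 25.24 m.
Velocity head = total − piezometric = 25.282 − 25.24 = 0.042 m.
v = √(2g·h_v) = √(2 × 9.81 × 0.042) = 0.908 m/s.

v ≈ 0.908 m/s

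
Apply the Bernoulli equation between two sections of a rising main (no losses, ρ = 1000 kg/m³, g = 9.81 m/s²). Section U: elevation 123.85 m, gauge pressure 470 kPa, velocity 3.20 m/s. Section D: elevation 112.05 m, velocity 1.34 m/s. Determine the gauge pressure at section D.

Pressure head at U: ψ₁ = P₁/(ρg) = 470×1000 / (1000 × 9.81) = 47.91 m.
Velocity heads: v₁²/2g = 3.20²/19.62 = 0.522 m; v₂²/2g = 1.34²/19.62 = 0.092 m.
Total head H = z₁ + ψ₁ + v₁²/2g = 123.85 + 47.91 + 0.522 = 172.28 m.
ψ₂ = H − z₂ − v₂²/2g = 172.28 − 112.05 − 0.092 = 60.14 m.
P₂ = ρgψ₂ = 1000 × 9.81 × 60.14 ≈ 590 kPa.

P₂ ≈ 590 kPa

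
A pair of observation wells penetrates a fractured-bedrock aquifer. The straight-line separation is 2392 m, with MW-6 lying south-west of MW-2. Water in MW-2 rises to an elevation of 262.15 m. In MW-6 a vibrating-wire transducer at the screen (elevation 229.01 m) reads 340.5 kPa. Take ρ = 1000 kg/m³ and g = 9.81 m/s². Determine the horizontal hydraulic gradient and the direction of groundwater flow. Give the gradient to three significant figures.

i ≈ 0.000656; groundwater flows toward the north-east

Total head at MW-2: h = 262.15 m (water level in the piezometer is the total head).
Pressure head at MW-6: ψ = P/(ρg) = 340.5×1000 / (1000 × 9.81) = 34.71 m.
Total head at MW-6: h = z + ψ = 229.01 + 34.71 = 263.72 m.
Head difference: h(MW-2) − h(MW-6) = 262.15 − 263.72 = -1.57 m.
Hydraulic gradient: i = |Δh| / L = 1.57 / 2392 = 0.000656.
Flow is from higher to lower head: from MW-6 toward MW-2, i.e. toward the north-east.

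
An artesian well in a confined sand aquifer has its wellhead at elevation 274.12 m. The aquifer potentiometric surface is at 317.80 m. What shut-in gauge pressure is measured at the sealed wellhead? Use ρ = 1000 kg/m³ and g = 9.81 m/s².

Head above the cap: Δh = 317.80 − 274.12 = 43.68 m.
P = ρgΔh = 1000 × 9.81 × 43.68 = 428501 Pa ≈ 429 kPa.

P ≈ 429 kPa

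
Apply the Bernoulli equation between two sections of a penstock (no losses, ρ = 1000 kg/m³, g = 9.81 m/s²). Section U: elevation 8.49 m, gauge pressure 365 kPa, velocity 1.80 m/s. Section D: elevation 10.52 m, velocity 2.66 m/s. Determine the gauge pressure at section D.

Pressure head at U: ψ₁ = P₁/(ρg) = 365×1000 / (1000 × 9.81) = 37.21 m.
Velocity heads: v₁²/2g = 1.80²/19.62 = 0.165 m; v₂²/2g = 2.66²/19.62 = 0.361 m.
Total head H = z₁ + ψ₁ + v₁²/2g = 8.49 + 37.21 + 0.165 = 45.87 m.
ψ₂ = H − z₂ − v₂²/2g = 45.87 − 10.52 − 0.361 = 34.99 m.
P₂ = ρgψ₂ = 1000 × 9.81 × 34.99 ≈ 343 kPa.

P₂ ≈ 343 kPa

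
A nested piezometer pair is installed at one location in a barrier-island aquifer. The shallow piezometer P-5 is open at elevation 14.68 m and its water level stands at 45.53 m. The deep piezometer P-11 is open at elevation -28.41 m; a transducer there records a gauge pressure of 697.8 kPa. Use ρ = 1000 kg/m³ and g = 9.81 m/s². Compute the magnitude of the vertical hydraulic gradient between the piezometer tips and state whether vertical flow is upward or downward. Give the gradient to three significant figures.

|i_v| ≈ 0.0652; vertical flow is downward

Total head at P-5: h = 45.53 m (water level in the standpipe).
Pressure head at P-11: ψ = P/(ρg) = 697.8×1000 / (1000 × 9.81) = 71.13 m.
Total head at P-11: h = z + ψ = -28.41 + 71.13 = 42.72 m.
Δh = h(P-5) − h(P-11) = 45.53 − 42.72 = 2.81 m.
Vertical separation Δz = 14.68 − (-28.41) = 43.09 m.
|i_v| = |Δh| / Δz = 2.81 / 43.09 = 0.0652.
Head is higher in the shallow piezometer, so vertical flow is downward (recharge condition).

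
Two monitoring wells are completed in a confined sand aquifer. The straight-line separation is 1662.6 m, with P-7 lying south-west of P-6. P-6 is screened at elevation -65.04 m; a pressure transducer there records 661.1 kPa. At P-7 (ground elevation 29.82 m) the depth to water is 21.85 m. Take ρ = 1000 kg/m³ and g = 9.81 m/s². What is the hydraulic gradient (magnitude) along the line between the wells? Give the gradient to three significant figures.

i ≈ 0.00338

Pressure head at P-6: ψ = P/(ρg) = 661.1×1000 / (1000 × 9.81) = 67.39 m.
Total head at P-6: h = z + ψ = -65.04 + 67.39 = 2.35 m.
Total head at P-7: h = 29.82 − 21.85 = 7.97 m.
Head difference: h(P-6) − h(P-7) = 2.35 − 7.97 = -5.62 m.
Hydraulic gradient: i = |Δh| / L = 5.62 / 1662.6 = 0.00338.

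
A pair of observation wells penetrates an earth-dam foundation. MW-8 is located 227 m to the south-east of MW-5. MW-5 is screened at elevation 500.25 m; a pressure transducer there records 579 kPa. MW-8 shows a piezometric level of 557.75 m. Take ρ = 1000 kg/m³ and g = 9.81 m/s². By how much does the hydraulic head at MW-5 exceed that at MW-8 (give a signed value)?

Δh ≈ 1.52 m

Pressure head at MW-5: ψ = P/(ρg) = 579×1000 / (1000 × 9.81) = 59.02 m.
Total head at MW-5: h = z + ψ = 500.25 + 59.02 = 559.27 m.
Total head at MW-8: h = 557.75 m (water level in the piezometer is the total head).
Head difference: h(MW-5) − h(MW-8) = 559.27 − 557.75 = 1.52 m.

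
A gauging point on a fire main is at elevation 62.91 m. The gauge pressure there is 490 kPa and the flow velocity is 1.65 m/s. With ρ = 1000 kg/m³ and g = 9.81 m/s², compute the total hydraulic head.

h ≈ 113.00 m

Pressure head ψ = P/(ρg) = 490×1000 / (1000 × 9.81) = 49.95 m.
Velocity head = v²/(2g) = 1.65² / (2 × 9.81) = 0.139 m.
h = z + ψ + v²/(2g) = 62.91 + 49.95 + 0.139 = 113.00 m.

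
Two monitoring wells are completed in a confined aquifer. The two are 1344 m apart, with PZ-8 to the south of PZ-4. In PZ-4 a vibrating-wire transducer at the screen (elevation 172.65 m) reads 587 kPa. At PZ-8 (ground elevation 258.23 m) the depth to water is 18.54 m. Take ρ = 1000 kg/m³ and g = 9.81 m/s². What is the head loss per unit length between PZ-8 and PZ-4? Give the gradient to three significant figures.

Pressure head at PZ-4: ψ = P/(ρg) = 587×1000 / (1000 × 9.81) = 59.84 m.
Total head at PZ-4: h = z + ψ = 172.65 + 59.84 = 232.49 m.
Total head at PZ-8: h = 258.23 − 18.54 = 239.69 m.
Head difference: h(PZ-4) − h(PZ-8) = 232.49 − 239.69 = -7.20 m.
Hydraulic gradient: i = |Δh| / L = 7.20 / 1344 = 0.00536.

i ≈ 0.00536 m/m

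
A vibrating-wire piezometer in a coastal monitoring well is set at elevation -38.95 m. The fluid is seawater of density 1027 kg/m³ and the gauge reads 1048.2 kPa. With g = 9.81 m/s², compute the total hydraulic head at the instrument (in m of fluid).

ψ = P/(ρg) = 1048.2×1000 / (1027 × 9.81) = 104.04 m.
h = z + ψ = -38.95 + 104.04 = 65.09 m.

h ≈ 65.09 m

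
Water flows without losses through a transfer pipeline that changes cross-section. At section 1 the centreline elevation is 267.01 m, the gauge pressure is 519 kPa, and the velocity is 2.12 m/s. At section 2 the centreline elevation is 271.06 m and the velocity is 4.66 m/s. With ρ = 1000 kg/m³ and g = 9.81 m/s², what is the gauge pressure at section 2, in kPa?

P₂ ≈ 471 kPa

Pressure head at 1: ψ₁ = P₁/(ρg) = 519×1000 / (1000 × 9.81) = 52.91 m.
Velocity heads: v₁²/2g = 2.12²/19.62 = 0.229 m; v₂²/2g = 4.66²/19.62 = 1.107 m.
Total head H = z₁ + ψ₁ + v₁²/2g = 267.01 + 52.91 + 0.229 = 320.15 m.
ψ₂ = H − z₂ − v₂²/2g = 320.15 − 271.06 − 1.107 = 47.98 m.
P₂ = ρgψ₂ = 1000 × 9.81 × 47.98 ≈ 471 kPa.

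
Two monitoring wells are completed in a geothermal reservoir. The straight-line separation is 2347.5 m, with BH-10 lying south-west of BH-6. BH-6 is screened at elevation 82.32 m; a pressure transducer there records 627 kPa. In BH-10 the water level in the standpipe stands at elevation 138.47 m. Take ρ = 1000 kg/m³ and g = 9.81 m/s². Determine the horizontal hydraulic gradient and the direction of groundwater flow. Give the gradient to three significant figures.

i ≈ 0.00331; groundwater flows toward the south-west

Pressure head at BH-6: ψ = P/(ρg) = 627×1000 / (1000 × 9.81) = 63.91 m.
Total head at BH-6: h = z + ψ = 82.32 + 63.91 = 146.23 m.
Total head at BH-10: h = 138.47 m (water level in the piezometer is the total head).
Head difference: h(BH-6) − h(BH-10) = 146.23 − 138.47 = 7.76 m.
Hydraulic gradient: i = |Δh| / L = 7.76 / 2347.5 = 0.00331.
Flow is from higher to lower head: from BH-6 toward BH-10, i.e. toward the south-west.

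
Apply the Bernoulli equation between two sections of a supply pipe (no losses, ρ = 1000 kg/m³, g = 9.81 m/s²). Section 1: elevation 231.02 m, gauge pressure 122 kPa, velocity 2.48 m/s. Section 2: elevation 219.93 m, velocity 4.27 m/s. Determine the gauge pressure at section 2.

Pressure head at 1: ψ₁ = P₁/(ρg) = 122×1000 / (1000 × 9.81) = 12.44 m.
Velocity heads: v₁²/2g = 2.48²/19.62 = 0.313 m; v₂²/2g = 4.27²/19.62 = 0.929 m.
Total head H = z₁ + ψ₁ + v₁²/2g = 231.02 + 12.44 + 0.313 = 243.77 m.
ψ₂ = H − z₂ − v₂²/2g = 243.77 − 219.93 − 0.929 = 22.91 m.
P₂ = ρgψ₂ = 1000 × 9.81 × 22.91 ≈ 225 kPa.

P₂ ≈ 225 kPa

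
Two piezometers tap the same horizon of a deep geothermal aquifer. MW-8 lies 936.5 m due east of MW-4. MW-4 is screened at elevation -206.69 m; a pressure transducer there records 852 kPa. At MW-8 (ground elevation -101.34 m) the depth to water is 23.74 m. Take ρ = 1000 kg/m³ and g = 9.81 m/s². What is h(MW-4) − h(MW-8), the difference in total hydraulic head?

Δh ≈ 5.24 m

Pressure head at MW-4: ψ = P/(ρg) = 852×1000 / (1000 × 9.81) = 86.85 m.
Total head at MW-4: h = z + ψ = -206.69 + 86.85 = -119.84 m.
Total head at MW-8: h = -101.34 − 23.74 = -125.08 m.
Head difference: h(MW-4) − h(MW-8) = -119.84 − (-125.08) = 5.24 m.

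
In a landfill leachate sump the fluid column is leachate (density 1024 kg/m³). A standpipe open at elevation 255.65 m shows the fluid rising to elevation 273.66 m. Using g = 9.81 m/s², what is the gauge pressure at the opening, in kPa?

Pressure head ψ = h − z = 273.66 − 255.65 = 18.01 m.
P = ρgψ = 1024 × 9.81 × 18.01 = 180918 Pa ≈ 181 kPa.

P ≈ 181 kPa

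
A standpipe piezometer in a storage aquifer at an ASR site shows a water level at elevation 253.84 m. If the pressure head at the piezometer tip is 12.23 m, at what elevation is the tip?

z = h − ψ = 253.84 − 12.23 = 241.61 m.

z ≈ 241.61 m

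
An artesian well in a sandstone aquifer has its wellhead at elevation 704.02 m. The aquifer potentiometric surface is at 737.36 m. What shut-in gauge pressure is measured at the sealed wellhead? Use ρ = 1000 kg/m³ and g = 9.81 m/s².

Head above the cap: Δh = 737.36 − 704.02 = 33.34 m.
P = ρgΔh = 1000 × 9.81 × 33.34 = 327065 Pa ≈ 327 kPa.

P ≈ 327 kPa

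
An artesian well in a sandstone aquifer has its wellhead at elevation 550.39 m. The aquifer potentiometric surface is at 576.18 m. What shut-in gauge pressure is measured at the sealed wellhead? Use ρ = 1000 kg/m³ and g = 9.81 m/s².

Head above the cap: Δh = 576.18 − 550.39 = 25.79 m.
P = ρgΔh = 1000 × 9.81 × 25.79 = 253000 Pa ≈ 253 kPa.

P ≈ 253 kPa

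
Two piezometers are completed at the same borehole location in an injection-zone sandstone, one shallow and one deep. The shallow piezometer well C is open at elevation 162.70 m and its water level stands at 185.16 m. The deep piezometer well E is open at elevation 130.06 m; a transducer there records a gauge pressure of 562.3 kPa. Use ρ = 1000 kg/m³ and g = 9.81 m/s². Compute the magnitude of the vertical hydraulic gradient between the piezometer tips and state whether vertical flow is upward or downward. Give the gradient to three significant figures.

|i_v| ≈ 0.0680; vertical flow is upward

Total head at well C: h = 185.16 m (water level in the standpipe).
Pressure head at well E: ψ = P/(ρg) = 562.3×1000 / (1000 × 9.81) = 57.32 m.
Total head at well E: h = z + ψ = 130.06 + 57.32 = 187.38 m.
Δh = h(well C) − h(well E) = 185.16 − 187.38 = -2.22 m.
Vertical separation Δz = 162.70 − 130.06 = 32.64 m.
|i_v| = |Δh| / Δz = 2.22 / 32.64 = 0.0680.
Head is higher in the deep piezometer, so vertical flow is upward (discharge condition).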